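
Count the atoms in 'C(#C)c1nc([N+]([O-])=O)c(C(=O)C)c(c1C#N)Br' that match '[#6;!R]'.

5

The query [#6;!R] means: carbon not in any ring.
Check the 17 heavy atoms by environment: 1× n (aromatic, in 6-ring) → no; 5× c (aromatic, in 6-ring) → no; 1× N (charge +1, acyclic) → no; 1× O (charge -1, acyclic) → no; 2× O (acyclic) → no; 5× C (acyclic) → match; 1× N (acyclic) → no; 1× Br (acyclic) → no.
That gives 5 matching atoms.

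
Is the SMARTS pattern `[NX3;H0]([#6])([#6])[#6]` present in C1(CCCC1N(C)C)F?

Yes

The pattern [NX3;H0]([#6])([#6])[#6] describes a trivalent nitrogen with no H, bonded to three carbons — a tertiary amine.
The molecule carries a dimethylamino group (-N(CH3)2), whose atoms satisfy every constraint of the query, so the pattern matches.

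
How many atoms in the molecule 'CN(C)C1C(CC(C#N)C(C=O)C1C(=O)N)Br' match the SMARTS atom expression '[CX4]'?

8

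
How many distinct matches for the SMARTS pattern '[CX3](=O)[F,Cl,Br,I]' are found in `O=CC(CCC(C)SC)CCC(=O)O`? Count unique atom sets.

0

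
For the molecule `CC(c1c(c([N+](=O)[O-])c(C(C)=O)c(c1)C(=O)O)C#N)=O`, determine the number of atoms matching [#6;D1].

2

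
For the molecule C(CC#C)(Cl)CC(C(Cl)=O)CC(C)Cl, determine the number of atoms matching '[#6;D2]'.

4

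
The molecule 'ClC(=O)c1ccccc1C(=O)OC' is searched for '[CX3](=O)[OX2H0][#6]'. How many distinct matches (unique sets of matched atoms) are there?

1

[CX3](=O)[OX2H0][#6] is the SMARTS for an ester: a carbonyl carbon bonded to an oxygen that is itself bonded to carbon (no H on that O).
Exactly one fragment in the molecule meets all constraints, giving 1 match.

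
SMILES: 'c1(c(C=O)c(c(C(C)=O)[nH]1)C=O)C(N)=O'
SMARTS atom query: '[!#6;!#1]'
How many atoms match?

The query [!#6;!#1] means: not carbon and not hydrogen — any heteroatom.
Check the 15 heavy atoms by environment: 1× n (aromatic) → match; 4× c (aromatic) → no; 5× C → no; 4× O → match; 1× N → match.
Summing the matching environments: 1 + 4 + 1 = 6 matching atoms.

6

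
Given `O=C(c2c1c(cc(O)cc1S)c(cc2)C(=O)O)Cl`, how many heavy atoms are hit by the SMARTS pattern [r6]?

10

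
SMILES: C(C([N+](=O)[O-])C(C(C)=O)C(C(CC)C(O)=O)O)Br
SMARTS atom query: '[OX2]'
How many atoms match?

2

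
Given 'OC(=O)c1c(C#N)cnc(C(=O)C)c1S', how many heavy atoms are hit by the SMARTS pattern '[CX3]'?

The query [CX3] means: C with X3: aliphatic carbon with exactly 3 total connections.
Check the 15 heavy atoms by environment: 1× n (aromatic, X2) → no; 5× c (aromatic, X3) → no; 1× C (X2) → no; 1× N (X1) → no; 2× C (X3) → match; 2× O (X1) → no; 1× C (X4) → no; 1× O (X2) → no; 1× S (X2) → no.
That gives 2 matching atoms.

2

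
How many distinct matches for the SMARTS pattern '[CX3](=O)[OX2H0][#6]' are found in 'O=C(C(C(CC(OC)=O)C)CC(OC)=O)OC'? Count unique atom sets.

3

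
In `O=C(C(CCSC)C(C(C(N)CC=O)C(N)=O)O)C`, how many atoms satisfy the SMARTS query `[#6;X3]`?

3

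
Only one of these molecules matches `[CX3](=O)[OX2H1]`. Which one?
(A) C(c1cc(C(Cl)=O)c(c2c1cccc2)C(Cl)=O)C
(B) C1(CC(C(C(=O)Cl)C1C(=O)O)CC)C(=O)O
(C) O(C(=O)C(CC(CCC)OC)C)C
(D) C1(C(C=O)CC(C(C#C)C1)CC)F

B

[CX3](=O)[OX2H1] describes an sp2 carbon double-bonded to O and single-bonded to an -OH oxygen (a carboxylic acid).
(A) has an acyl chloride (-C(=O)Cl) but the carbonyl is bonded to Cl, not to an -OH oxygen.
(B) contains a carboxylic acid group (-C(=O)OH), which satisfies every atom and bond constraint.
(C) has a methyl-ester group (-C(=O)OCH3) but the singly-bonded O has no H (OX2H0, not OX2H1).
(D) has an aldehyde (-CHO) but there is no singly-bonded oxygen on the carbonyl carbon.
So the answer is (B).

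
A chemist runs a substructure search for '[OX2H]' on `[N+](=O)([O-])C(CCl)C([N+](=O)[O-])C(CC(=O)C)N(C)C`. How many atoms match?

The query [OX2H] means: aliphatic oxygen with two connections, one of which is H — an -OH oxygen.
Check the 18 heavy atoms by environment: 2× C (H2, X4) → no; 3× C (H1, X4) → no; 1× N (H0, X3) → no; 3× C (H3, X4) → no; 1× Cl (H0, X1) → no; 2× N (charge +1, H0, X3) → no; 2× O (charge -1, H0, X1) → no; 3× O (H0, X1) → no; 1× C (H0, X3) → no.
No environment satisfies the query, so 0 matching atoms.

0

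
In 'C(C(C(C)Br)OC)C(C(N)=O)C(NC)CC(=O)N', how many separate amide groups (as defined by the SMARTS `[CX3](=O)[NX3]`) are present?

[CX3](=O)[NX3] is the SMARTS for an amide: a carbonyl carbon bonded to a trivalent nitrogen.
The molecule carries 2 separate instances of a primary amide (-C(=O)NH2) meeting every constraint; each maps to a distinct set of atoms, giving 2 matches.

2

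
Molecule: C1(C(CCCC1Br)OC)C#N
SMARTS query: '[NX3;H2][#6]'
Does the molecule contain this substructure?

The pattern [NX3;H2][#6] describes a trivalent nitrogen with two H attached to carbon — a primary amine.
The closest candidate here is a nitrile (-C#N), but the nitrogen is NX1 (triple-bonded), not NX3 with two H. No other fragment satisfies the full query, so there is no match.

No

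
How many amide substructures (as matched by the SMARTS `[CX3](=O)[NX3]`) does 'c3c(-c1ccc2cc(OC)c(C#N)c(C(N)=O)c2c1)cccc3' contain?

1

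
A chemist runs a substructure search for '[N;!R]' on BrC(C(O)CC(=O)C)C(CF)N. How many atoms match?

1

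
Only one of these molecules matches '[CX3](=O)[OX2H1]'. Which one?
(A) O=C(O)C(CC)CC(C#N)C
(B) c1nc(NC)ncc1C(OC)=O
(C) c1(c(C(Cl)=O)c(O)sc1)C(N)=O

A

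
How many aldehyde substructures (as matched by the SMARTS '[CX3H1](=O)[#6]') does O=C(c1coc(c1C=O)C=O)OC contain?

2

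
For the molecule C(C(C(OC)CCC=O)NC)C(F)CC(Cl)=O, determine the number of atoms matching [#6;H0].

1

The query [#6;H0] means: any carbon with no attached hydrogen.
Check the 17 heavy atoms by environment: 4× C (H2) → no; 4× C (H1) → no; 3× O (H0) → no; 2× C (H3) → no; 1× N (H1) → no; 1× C (H0) → match; 1× Cl (H0) → no; 1× F (H0) → no.
That gives 1 matching atom.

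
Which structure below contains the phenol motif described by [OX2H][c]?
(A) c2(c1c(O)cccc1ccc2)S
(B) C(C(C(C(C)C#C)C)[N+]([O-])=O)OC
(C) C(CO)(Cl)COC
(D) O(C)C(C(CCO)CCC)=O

[OX2H][c] describes a hydroxyl oxygen attached to an aromatic carbon (a phenol).
(A) contains a hydroxyl group (-OH), which satisfies every atom and bond constraint.
(B) has a methoxy ether (-OCH3) but the oxygen has H0, not H1.
(C) has a hydroxyl group (-OH) but the -OH is on an aliphatic carbon, not an aromatic c.
(D) has a hydroxyl group (-OH) but the -OH is on an aliphatic carbon, not an aromatic c.
So the answer is (A).

A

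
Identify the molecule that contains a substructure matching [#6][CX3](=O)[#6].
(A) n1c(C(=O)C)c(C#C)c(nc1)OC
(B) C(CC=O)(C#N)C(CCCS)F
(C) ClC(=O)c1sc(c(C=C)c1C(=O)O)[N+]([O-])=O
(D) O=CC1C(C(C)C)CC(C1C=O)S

[#6][CX3](=O)[#6] describes a carbonyl carbon (no H) flanked by two carbons (a ketone).
(A) contains an acetyl/ketone group (-C(=O)CH3), which satisfies every atom and bond constraint.
(B) has an aldehyde (-CHO) but the carbonyl carbon has H1, so it is not flanked by two carbons.
(C) has a carboxylic acid group (-C(=O)OH) but one neighbour of the carbonyl carbon is O, not C.
(D) has an aldehyde (-CHO) but the carbonyl carbon has H1, so it is not flanked by two carbons.
So the answer is (A).

A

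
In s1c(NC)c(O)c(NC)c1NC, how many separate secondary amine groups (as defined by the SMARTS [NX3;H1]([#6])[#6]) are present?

3

[NX3;H1]([#6])[#6] is the SMARTS for a secondary amine: a trivalent nitrogen with one H, bonded to two carbons.
The molecule carries 3 separate instances of an N-methylamino group (-NHCH3) meeting every constraint; each maps to a distinct set of atoms, giving 3 matches.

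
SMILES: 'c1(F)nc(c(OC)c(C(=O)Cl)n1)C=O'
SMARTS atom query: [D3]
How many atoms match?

The query [D3] means: atom with exactly three heavy-atom neighbours.
Check the 14 heavy atoms by environment: 2× n (aromatic, D2) → no; 4× c (aromatic, D3) → match; 1× F (D1) → no; 1× C (D3) → match; 2× O (D1) → no; 1× Cl (D1) → no; 1× O (D2) → no; 1× C (D1) → no; 1× C (D2) → no.
Summing the matching environments: 4 + 1 = 5 matching atoms.

5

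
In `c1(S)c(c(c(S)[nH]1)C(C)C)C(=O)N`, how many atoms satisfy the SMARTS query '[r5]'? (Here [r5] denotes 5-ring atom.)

5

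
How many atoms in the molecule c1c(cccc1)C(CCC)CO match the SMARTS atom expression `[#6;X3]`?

6

Check the 12 heavy atoms by environment: 5× C (X4) → no; 6× c (aromatic, X3) → match; 1× O (X2) → no.
That gives 6 matching atoms.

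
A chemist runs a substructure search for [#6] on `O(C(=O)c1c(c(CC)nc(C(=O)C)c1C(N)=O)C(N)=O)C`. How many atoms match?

13

The query [#6] means: #6 matches any atom with atomic number 6 (carbon, aromatic or aliphatic).
Check the 21 heavy atoms by environment: 1× n (aromatic) → no; 5× c (aromatic) → match; 8× C → match; 5× O → no; 2× N → no.
Summing the matching environments: 5 + 8 = 13 matching atoms.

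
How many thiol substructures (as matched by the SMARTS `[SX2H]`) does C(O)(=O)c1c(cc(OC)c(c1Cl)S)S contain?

[SX2H] is the SMARTS for a thiol: an aliphatic sulfur with two connections, one being H.
The molecule carries 2 separate instances of a thiol (-SH) meeting every constraint; each maps to a distinct set of atoms, giving 2 matches.

2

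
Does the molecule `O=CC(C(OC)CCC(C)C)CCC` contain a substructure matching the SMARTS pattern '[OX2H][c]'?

No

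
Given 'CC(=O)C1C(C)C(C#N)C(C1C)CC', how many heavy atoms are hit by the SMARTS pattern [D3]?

6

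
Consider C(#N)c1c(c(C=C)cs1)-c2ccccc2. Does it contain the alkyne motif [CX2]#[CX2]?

No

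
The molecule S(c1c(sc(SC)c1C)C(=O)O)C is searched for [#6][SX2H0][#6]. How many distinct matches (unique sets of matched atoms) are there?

2

[#6][SX2H0][#6] is the SMARTS for a thioether: an aliphatic sulfur bridging two carbons with no H on the sulfur.
The molecule carries 2 separate instances of a methylthio ether (-SCH3) meeting every constraint; each maps to a distinct set of atoms, giving 2 matches.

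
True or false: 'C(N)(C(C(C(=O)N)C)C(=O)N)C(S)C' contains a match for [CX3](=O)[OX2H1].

False

The pattern [CX3](=O)[OX2H1] describes an sp2 carbon double-bonded to O and single-bonded to an -OH oxygen — a carboxylic acid.
The closest candidate here is a primary amide (-C(=O)NH2), but the carbonyl is bonded to N, not to an -OH oxygen. No other fragment satisfies the full query, so there is no match.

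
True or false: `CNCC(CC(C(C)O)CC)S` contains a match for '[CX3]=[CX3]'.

False

The pattern [CX3]=[CX3] describes a non-aromatic C=C double bond between two sp2 carbons — an alkene.
The closest candidate here is an ethyl group (-CH2CH3), but its C-C bond is a single bond between CX4 carbons, not CX3=CX3. No other fragment satisfies the full query, so there is no match.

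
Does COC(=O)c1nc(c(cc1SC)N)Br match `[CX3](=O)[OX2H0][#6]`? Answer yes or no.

The pattern [CX3](=O)[OX2H0][#6] describes a carbonyl carbon bonded to an oxygen that is itself bonded to carbon (no H on that O) — an ester.
The molecule carries a methyl-ester group (-C(=O)OCH3), whose atoms satisfy every constraint of the query, so the pattern matches.

Yes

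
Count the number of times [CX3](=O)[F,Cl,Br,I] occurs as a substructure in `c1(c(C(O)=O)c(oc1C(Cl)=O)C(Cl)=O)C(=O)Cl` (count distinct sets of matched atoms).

[CX3](=O)[F,Cl,Br,I] is the SMARTS for an acyl halide: a carbonyl carbon bonded to a halogen.
The molecule carries 3 separate instances of an acyl chloride (-C(=O)Cl) meeting every constraint; each maps to a distinct set of atoms, giving 3 matches.

3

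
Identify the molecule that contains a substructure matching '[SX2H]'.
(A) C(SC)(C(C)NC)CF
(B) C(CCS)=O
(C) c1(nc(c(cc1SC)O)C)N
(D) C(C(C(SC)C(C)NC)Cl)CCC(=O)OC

B

[SX2H] describes an aliphatic sulfur with two connections, one being H (a thiol).
(A) has a methylthio ether (-SCH3) but the sulfur has H0 (bonded to two carbons), not H1.
(B) contains a thiol (-SH), which satisfies every atom and bond constraint.
(C) has a hydroxyl group (-OH) but it is an -OH, not an -SH.
(D) has a methylthio ether (-SCH3) but the sulfur has H0 (bonded to two carbons), not H1.
So the answer is (B).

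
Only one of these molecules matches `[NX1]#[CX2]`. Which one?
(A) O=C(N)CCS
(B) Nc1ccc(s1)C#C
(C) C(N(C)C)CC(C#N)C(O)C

[NX1]#[CX2] describes a nitrogen triple-bonded to a two-connected carbon (a nitrile).
(A) has a primary amide (-C(=O)NH2) but the nitrogen is NX3, not NX1.
(B) has a primary amino group (-NH2) but the nitrogen is NX3 (three connections), not NX1 triple-bonded.
(C) contains a nitrile (-C#N), which satisfies every atom and bond constraint.
So the answer is (C).

C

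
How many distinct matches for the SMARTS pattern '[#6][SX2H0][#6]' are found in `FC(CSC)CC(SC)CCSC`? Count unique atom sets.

[#6][SX2H0][#6] is the SMARTS for a thioether: an aliphatic sulfur bridging two carbons with no H on the sulfur.
The molecule carries 3 separate instances of a methylthio ether (-SCH3) meeting every constraint; each maps to a distinct set of atoms, giving 3 matches.

3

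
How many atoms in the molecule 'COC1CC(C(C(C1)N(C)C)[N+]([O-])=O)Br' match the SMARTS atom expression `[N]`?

Check the 15 heavy atoms by environment: 9× C → no; 1× Br → no; 1× N → match; 2× O → no; 1× N (charge +1) → match; 1× O (charge -1) → no.
Summing the matching environments: 1 + 1 = 2 matching atoms.

2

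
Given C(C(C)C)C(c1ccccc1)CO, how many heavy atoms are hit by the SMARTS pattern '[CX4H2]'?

2

The query [CX4H2] means: sp3 carbon (X4) with exactly two hydrogens.
Check the 13 heavy atoms by environment: 2× C (H2, X4) → match; 2× C (H1, X4) → no; 2× C (H3, X4) → no; 1× O (H1, X2) → no; 1× c (aromatic, H0, X3) → no; 5× c (aromatic, H1, X3) → no.
That gives 2 matching atoms.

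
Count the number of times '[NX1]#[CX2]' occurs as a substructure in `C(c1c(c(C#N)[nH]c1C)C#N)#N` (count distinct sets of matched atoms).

3

[NX1]#[CX2] is the SMARTS for a nitrile: a nitrogen triple-bonded to a two-connected carbon.
The molecule carries 3 separate instances of a nitrile (-C#N) meeting every constraint; each maps to a distinct set of atoms, giving 3 matches.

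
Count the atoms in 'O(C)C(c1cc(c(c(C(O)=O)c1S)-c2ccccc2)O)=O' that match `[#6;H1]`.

The query [#6;H1] means: any carbon bearing exactly one hydrogen.
Check the 21 heavy atoms by environment: 6× c (aromatic, H1) → match; 6× c (aromatic, H0) → no; 2× O (H1) → no; 2× C (H0) → no; 3× O (H0) → no; 1× S (H1) → no; 1× C (H3) → no.
That gives 6 matching atoms.

6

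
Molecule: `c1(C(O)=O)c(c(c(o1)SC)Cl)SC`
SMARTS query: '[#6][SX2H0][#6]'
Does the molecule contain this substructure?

Yes

The pattern [#6][SX2H0][#6] describes an aliphatic sulfur bridging two carbons with no H on the sulfur — a thioether.
The molecule carries a methylthio ether (-SCH3), whose atoms satisfy every constraint of the query, so the pattern matches.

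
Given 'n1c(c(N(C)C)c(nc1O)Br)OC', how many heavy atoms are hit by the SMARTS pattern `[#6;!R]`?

3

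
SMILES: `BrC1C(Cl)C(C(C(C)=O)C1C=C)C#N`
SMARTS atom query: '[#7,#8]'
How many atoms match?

2

The query [#7,#8] means: nitrogen or oxygen (comma = OR).
Check the 14 heavy atoms by environment: 10× C → no; 1× Cl → no; 1× O → match; 1× Br → no; 1× N → match.
Summing the matching environments: 1 + 1 = 2 matching atoms.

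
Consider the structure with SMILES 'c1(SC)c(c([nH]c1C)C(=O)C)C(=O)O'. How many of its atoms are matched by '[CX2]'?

The query [CX2] means: C with X2: aliphatic carbon with exactly 2 total connections.
Check the 14 heavy atoms by environment: 1× n (aromatic, X3) → no; 4× c (aromatic, X3) → no; 1× S (X2) → no; 3× C (X4) → no; 2× C (X3) → no; 2× O (X1) → no; 1× O (X2) → no.
No environment satisfies the query, so 0 matching atoms.

0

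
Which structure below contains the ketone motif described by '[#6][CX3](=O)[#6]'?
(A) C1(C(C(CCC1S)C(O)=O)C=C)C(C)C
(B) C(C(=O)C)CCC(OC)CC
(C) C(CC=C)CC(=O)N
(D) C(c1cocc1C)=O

[#6][CX3](=O)[#6] describes a carbonyl carbon (no H) flanked by two carbons (a ketone).
(A) has a carboxylic acid group (-C(=O)OH) but one neighbour of the carbonyl carbon is O, not C.
(B) contains an acetyl/ketone group (-C(=O)CH3), which satisfies every atom and bond constraint.
(C) has a primary amide (-C(=O)NH2) but one neighbour of the carbonyl carbon is N, not C.
(D) has an aldehyde (-CHO) but the carbonyl carbon has H1, so it is not flanked by two carbons.
So the answer is (B).

B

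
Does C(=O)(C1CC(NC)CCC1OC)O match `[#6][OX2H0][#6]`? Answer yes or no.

Yes

The pattern [#6][OX2H0][#6] describes an aliphatic oxygen bridging two carbons with no H on the oxygen — an ether.
The molecule carries a methoxy ether (-OCH3), whose atoms satisfy every constraint of the query, so the pattern matches.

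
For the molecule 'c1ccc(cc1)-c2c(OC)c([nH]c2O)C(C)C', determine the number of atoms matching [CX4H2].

0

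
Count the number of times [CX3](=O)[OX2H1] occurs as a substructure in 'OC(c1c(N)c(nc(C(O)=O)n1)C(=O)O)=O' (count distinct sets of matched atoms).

3

[CX3](=O)[OX2H1] is the SMARTS for a carboxylic acid: an sp2 carbon double-bonded to O and single-bonded to an -OH oxygen.
The molecule carries 3 separate instances of a carboxylic acid group (-C(=O)OH) meeting every constraint; each maps to a distinct set of atoms, giving 3 matches.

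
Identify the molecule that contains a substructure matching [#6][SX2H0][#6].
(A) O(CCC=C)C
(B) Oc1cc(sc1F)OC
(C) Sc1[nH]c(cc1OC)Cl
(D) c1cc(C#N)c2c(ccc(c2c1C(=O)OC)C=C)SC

D

[#6][SX2H0][#6] describes an aliphatic sulfur bridging two carbons with no H on the sulfur (a thioether).
(A) has a methoxy ether (-OCH3) but the bridging atom is O, not S.
(B) has a methoxy ether (-OCH3) but the bridging atom is O, not S.
(C) has a methoxy ether (-OCH3) but the bridging atom is O, not S.
(D) contains a methylthio ether (-SCH3), which satisfies every atom and bond constraint.
So the answer is (D).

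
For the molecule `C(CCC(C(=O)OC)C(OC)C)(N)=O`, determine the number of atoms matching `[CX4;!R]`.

7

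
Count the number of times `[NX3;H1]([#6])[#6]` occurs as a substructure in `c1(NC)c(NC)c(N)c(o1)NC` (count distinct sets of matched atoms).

[NX3;H1]([#6])[#6] is the SMARTS for a secondary amine: a trivalent nitrogen with one H, bonded to two carbons.
The molecule carries 3 separate instances of an N-methylamino group (-NHCH3) meeting every constraint; each maps to a distinct set of atoms, giving 3 matches.

3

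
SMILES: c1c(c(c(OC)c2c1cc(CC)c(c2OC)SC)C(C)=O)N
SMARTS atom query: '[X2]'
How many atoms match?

The query [X2] means: any atom with exactly two total connections (bonds + H).
Check the 22 heavy atoms by environment: 10× c (aromatic, X3) → no; 6× C (X4) → no; 1× C (X3) → no; 1× O (X1) → no; 1× N (X3) → no; 2× O (X2) → match; 1× S (X2) → match.
Summing the matching environments: 2 + 1 = 3 matching atoms.

3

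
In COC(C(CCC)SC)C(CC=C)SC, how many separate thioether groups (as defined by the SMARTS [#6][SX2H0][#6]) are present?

2

[#6][SX2H0][#6] is the SMARTS for a thioether: an aliphatic sulfur bridging two carbons with no H on the sulfur.
The molecule carries 2 separate instances of a methylthio ether (-SCH3) meeting every constraint; each maps to a distinct set of atoms, giving 2 matches.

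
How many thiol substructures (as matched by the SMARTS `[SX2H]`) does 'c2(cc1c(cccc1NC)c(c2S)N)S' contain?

[SX2H] is the SMARTS for a thiol: an aliphatic sulfur with two connections, one being H.
The molecule carries 2 separate instances of a thiol (-SH) meeting every constraint; each maps to a distinct set of atoms, giving 2 matches.

2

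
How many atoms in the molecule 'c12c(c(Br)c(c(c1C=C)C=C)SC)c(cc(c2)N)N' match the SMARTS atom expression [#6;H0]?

The query [#6;H0] means: any carbon with no attached hydrogen.
Check the 19 heavy atoms by environment: 8× c (aromatic, H0) → match; 2× c (aromatic, H1) → no; 1× Br (H0) → no; 2× N (H2) → no; 2× C (H1) → no; 2× C (H2) → no; 1× S (H0) → no; 1× C (H3) → no.
That gives 8 matching atoms.

8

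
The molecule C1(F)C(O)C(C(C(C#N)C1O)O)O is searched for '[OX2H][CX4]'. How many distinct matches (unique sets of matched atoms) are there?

[OX2H][CX4] is the SMARTS for an aliphatic alcohol: a hydroxyl oxygen bound to an sp3 (X4) carbon.
The molecule carries 4 separate instances of a hydroxyl group (-OH) meeting every constraint; each maps to a distinct set of atoms, giving 4 matches.

4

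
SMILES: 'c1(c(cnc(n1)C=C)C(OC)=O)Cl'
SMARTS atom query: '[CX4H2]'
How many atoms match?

0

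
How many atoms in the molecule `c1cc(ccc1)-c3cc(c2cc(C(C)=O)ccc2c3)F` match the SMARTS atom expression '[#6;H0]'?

7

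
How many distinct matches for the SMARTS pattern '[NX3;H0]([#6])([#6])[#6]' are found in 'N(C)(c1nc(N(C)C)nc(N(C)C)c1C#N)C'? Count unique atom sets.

[NX3;H0]([#6])([#6])[#6] is the SMARTS for a tertiary amine: a trivalent nitrogen with no H, bonded to three carbons.
The molecule carries 3 separate instances of a dimethylamino group (-N(CH3)2) meeting every constraint; each maps to a distinct set of atoms, giving 3 matches.

3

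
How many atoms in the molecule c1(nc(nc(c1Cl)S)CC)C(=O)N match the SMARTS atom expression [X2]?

3

The query [X2] means: any atom with exactly two total connections (bonds + H).
Check the 13 heavy atoms by environment: 2× n (aromatic, X2) → match; 4× c (aromatic, X3) → no; 2× C (X4) → no; 1× C (X3) → no; 1× O (X1) → no; 1× N (X3) → no; 1× Cl (X1) → no; 1× S (X2) → match.
Summing the matching environments: 2 + 1 = 3 matching atoms.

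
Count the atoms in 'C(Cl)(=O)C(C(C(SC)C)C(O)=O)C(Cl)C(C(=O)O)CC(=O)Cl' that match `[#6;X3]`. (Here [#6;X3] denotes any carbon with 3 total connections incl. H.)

4

The query [#6;X3] means: any carbon (aromatic or not) with three total connections.
Check the 22 heavy atoms by environment: 8× C (X4) → no; 1× S (X2) → no; 4× C (X3) → match; 4× O (X1) → no; 3× Cl (X1) → no; 2× O (X2) → no.
That gives 4 matching atoms.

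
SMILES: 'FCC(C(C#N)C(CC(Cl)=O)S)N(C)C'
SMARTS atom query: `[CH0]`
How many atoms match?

Check the 15 heavy atoms by environment: 2× C (H2) → no; 3× C (H1) → no; 1× F (H0) → no; 2× C (H0) → match; 2× N (H0) → no; 1× O (H0) → no; 1× Cl (H0) → no; 1× S (H1) → no; 2× C (H3) → no.
That gives 2 matching atoms.

2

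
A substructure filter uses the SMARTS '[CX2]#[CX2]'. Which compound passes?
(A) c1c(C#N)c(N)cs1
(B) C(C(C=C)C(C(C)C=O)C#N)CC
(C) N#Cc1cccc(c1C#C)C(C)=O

C

[CX2]#[CX2] describes a carbon-carbon triple bond (an alkyne).
(A) has a nitrile (-C#N) but the triple bond is C#N, not C#C.
(B) has a vinyl group (-CH=CH2) but the C=C is a double bond; both carbons are CX3, not CX2.
(C) contains an ethynyl group (-C#CH), which satisfies every atom and bond constraint.
So the answer is (C).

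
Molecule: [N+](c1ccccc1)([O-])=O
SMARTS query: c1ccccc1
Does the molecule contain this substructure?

Yes

The pattern c1ccccc1 describes six aromatic carbons in a ring — a benzene ring.
The required atom environment is present in the molecule, so the pattern matches.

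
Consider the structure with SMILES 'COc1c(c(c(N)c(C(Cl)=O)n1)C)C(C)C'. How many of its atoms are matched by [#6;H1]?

1

The query [#6;H1] means: any carbon bearing exactly one hydrogen.
Check the 16 heavy atoms by environment: 1× n (aromatic, H0) → no; 5× c (aromatic, H0) → no; 4× C (H3) → no; 1× C (H1) → match; 2× O (H0) → no; 1× N (H2) → no; 1× C (H0) → no; 1× Cl (H0) → no.
That gives 1 matching atom.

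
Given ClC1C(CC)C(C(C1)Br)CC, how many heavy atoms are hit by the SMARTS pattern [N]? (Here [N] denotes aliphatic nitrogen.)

Check the 11 heavy atoms by environment: 9× C → no; 1× Cl → no; 1× Br → no.
No environment satisfies the query, so 0 matching atoms.

0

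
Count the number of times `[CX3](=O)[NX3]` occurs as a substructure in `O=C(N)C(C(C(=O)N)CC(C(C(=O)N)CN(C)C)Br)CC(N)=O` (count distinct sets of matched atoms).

4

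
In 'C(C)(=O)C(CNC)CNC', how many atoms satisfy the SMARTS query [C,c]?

The query [C,c] means: comma = OR; matches aliphatic or aromatic carbon — same as #6.
Check the 10 heavy atoms by environment: 7× C → match; 2× N → no; 1× O → no.
That gives 7 matching atoms.

7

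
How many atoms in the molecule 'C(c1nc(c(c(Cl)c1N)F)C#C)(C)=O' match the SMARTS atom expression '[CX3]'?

1

The query [CX3] means: C with X3: aliphatic carbon with exactly 3 total connections.
Check the 14 heavy atoms by environment: 1× n (aromatic, X2) → no; 5× c (aromatic, X3) → no; 1× N (X3) → no; 2× C (X2) → no; 1× F (X1) → no; 1× Cl (X1) → no; 1× C (X3) → match; 1× O (X1) → no; 1× C (X4) → no.
That gives 1 matching atom.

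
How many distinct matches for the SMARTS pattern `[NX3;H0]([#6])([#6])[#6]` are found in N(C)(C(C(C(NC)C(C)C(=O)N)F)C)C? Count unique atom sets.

1

[NX3;H0]([#6])([#6])[#6] is the SMARTS for a tertiary amine: a trivalent nitrogen with no H, bonded to three carbons.
Exactly one fragment in the molecule meets all constraints, giving 1 match.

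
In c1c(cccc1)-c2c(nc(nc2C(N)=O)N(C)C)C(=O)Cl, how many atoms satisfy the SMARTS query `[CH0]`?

The query [CH0] means: aliphatic carbon with no attached hydrogen.
Check the 21 heavy atoms by environment: 2× n (aromatic, H0) → no; 5× c (aromatic, H0) → no; 5× c (aromatic, H1) → no; 2× C (H0) → match; 2× O (H0) → no; 1× N (H2) → no; 1× N (H0) → no; 2× C (H3) → no; 1× Cl (H0) → no.
That gives 2 matching atoms.

2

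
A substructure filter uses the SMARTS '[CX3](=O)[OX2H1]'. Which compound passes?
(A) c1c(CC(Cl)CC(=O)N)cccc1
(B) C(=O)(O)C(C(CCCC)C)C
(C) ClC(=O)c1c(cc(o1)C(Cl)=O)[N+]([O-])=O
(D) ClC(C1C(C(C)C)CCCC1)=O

B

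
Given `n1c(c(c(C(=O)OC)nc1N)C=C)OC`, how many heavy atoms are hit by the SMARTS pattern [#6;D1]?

3

The query [#6;D1] means: carbon bonded to exactly one heavy atom.
Check the 15 heavy atoms by environment: 2× n (aromatic, D2) → no; 4× c (aromatic, D3) → no; 2× O (D2) → no; 3× C (D1) → match; 1× N (D1) → no; 1× C (D2) → no; 1× C (D3) → no; 1× O (D1) → no.
That gives 3 matching atoms.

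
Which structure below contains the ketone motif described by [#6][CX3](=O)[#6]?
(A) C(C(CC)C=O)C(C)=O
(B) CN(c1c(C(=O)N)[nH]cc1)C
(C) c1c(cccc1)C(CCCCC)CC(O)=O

[#6][CX3](=O)[#6] describes a carbonyl carbon (no H) flanked by two carbons (a ketone).
(A) contains an acetyl/ketone group (-C(=O)CH3), which satisfies every atom and bond constraint.
(B) has a primary amide (-C(=O)NH2) but one neighbour of the carbonyl carbon is N, not C.
(C) has a carboxylic acid group (-C(=O)OH) but one neighbour of the carbonyl carbon is O, not C.
So the answer is (A).

A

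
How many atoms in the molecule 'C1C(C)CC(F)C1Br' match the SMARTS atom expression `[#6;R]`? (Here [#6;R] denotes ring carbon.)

5

The query [#6;R] means: carbon that is part of a ring.
Check the 8 heavy atoms by environment: 5× C (in 5-ring) → match; 1× C (acyclic) → no; 1× Br (acyclic) → no; 1× F (acyclic) → no.
That gives 5 matching atoms.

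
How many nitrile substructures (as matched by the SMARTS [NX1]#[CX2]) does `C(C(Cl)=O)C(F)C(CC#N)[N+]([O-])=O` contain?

1

[NX1]#[CX2] is the SMARTS for a nitrile: a nitrogen triple-bonded to a two-connected carbon.
Exactly one fragment in the molecule meets all constraints, giving 1 match.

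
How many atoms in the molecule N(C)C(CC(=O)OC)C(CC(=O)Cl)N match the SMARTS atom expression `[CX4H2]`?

Check the 14 heavy atoms by environment: 2× C (H2, X4) → match; 2× C (H1, X4) → no; 1× N (H1, X3) → no; 2× C (H3, X4) → no; 2× C (H0, X3) → no; 2× O (H0, X1) → no; 1× O (H0, X2) → no; 1× Cl (H0, X1) → no; 1× N (H2, X3) → no.
That gives 2 matching atoms.

2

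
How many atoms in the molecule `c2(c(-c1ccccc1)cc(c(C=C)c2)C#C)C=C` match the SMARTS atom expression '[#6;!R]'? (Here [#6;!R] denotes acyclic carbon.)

6

Check the 18 heavy atoms by environment: 12× c (aromatic, in 6-ring) → no; 6× C (acyclic) → match.
That gives 6 matching atoms.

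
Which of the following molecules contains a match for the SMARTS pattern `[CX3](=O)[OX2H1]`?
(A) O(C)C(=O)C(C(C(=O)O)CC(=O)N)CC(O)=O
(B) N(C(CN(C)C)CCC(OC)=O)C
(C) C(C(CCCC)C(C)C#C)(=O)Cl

A

[CX3](=O)[OX2H1] describes an sp2 carbon double-bonded to O and single-bonded to an -OH oxygen (a carboxylic acid).
(A) contains a carboxylic acid group (-C(=O)OH), which satisfies every atom and bond constraint.
(B) has a methyl-ester group (-C(=O)OCH3) but the singly-bonded O has no H (OX2H0, not OX2H1).
(C) has an acyl chloride (-C(=O)Cl) but the carbonyl is bonded to Cl, not to an -OH oxygen.
So the answer is (A).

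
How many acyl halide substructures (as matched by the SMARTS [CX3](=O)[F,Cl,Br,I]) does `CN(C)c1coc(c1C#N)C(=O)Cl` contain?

[CX3](=O)[F,Cl,Br,I] is the SMARTS for an acyl halide: a carbonyl carbon bonded to a halogen.
Exactly one fragment in the molecule meets all constraints, giving 1 match.

1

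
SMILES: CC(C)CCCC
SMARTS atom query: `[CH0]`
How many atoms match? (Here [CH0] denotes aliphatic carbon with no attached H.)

0

The query [CH0] means: aliphatic carbon with no attached hydrogen.
Check the 7 heavy atoms by environment: 3× C (H2) → no; 3× C (H3) → no; 1× C (H1) → no.
No environment satisfies the query, so 0 matching atoms.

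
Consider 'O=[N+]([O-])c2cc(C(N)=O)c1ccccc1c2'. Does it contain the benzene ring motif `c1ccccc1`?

Yes

The pattern c1ccccc1 describes six aromatic carbons in a ring — a benzene ring.
The required atom environment is present in the molecule, so the pattern matches.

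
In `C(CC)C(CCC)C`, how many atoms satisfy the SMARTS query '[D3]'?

1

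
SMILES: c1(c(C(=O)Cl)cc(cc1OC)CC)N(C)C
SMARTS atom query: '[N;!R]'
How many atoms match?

The query [N;!R] means: aliphatic nitrogen not in a ring.
Check the 16 heavy atoms by environment: 6× c (aromatic, in 6-ring) → no; 6× C (acyclic) → no; 2× O (acyclic) → no; 1× Cl (acyclic) → no; 1× N (acyclic) → match.
That gives 1 matching atom.

1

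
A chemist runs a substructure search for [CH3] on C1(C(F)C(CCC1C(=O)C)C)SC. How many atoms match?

The query [CH3] means: aliphatic carbon with exactly three hydrogens.
Check the 13 heavy atoms by environment: 4× C (H1) → no; 2× C (H2) → no; 1× F (H0) → no; 1× S (H0) → no; 3× C (H3) → match; 1× C (H0) → no; 1× O (H0) → no.
That gives 3 matching atoms.

3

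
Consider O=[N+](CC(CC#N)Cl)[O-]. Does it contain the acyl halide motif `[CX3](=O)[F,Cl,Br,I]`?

No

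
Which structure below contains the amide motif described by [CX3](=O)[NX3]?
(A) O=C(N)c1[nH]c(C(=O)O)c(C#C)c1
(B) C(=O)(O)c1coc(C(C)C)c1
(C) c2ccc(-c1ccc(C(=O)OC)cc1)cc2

[CX3](=O)[NX3] describes a carbonyl carbon bonded to a trivalent nitrogen (an amide).
(A) contains a primary amide (-C(=O)NH2), which satisfies every atom and bond constraint.
(B) has a carboxylic acid group (-C(=O)OH) but the carbonyl is bonded to O, not to an NX3 nitrogen.
(C) has a methyl-ester group (-C(=O)OCH3) but the carbonyl is bonded to O, not to an NX3 nitrogen.
So the answer is (A).

A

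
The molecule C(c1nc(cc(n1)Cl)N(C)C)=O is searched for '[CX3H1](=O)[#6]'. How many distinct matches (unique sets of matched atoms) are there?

1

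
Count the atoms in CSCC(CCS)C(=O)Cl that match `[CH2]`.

The query [CH2] means: aliphatic carbon with exactly two hydrogens.
Check the 10 heavy atoms by environment: 3× C (H2) → match; 1× C (H1) → no; 1× S (H0) → no; 1× C (H3) → no; 1× C (H0) → no; 1× O (H0) → no; 1× Cl (H0) → no; 1× S (H1) → no.
That gives 3 matching atoms.

3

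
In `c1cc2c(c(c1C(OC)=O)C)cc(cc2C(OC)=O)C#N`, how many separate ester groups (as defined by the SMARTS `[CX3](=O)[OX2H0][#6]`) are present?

2

[CX3](=O)[OX2H0][#6] is the SMARTS for an ester: a carbonyl carbon bonded to an oxygen that is itself bonded to carbon (no H on that O).
The molecule carries 2 separate instances of a methyl-ester group (-C(=O)OCH3) meeting every constraint; each maps to a distinct set of atoms, giving 2 matches.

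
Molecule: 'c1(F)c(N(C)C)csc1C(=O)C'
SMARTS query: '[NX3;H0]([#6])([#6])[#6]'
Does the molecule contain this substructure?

The pattern [NX3;H0]([#6])([#6])[#6] describes a trivalent nitrogen with no H, bonded to three carbons — a tertiary amine.
The molecule carries a dimethylamino group (-N(CH3)2), whose atoms satisfy every constraint of the query, so the pattern matches.

Yes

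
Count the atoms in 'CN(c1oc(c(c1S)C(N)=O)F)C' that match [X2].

The query [X2] means: any atom with exactly two total connections (bonds + H).
Check the 13 heavy atoms by environment: 1× o (aromatic, X2) → match; 4× c (aromatic, X3) → no; 2× N (X3) → no; 2× C (X4) → no; 1× C (X3) → no; 1× O (X1) → no; 1× S (X2) → match; 1× F (X1) → no.
Summing the matching environments: 1 + 1 = 2 matching atoms.

2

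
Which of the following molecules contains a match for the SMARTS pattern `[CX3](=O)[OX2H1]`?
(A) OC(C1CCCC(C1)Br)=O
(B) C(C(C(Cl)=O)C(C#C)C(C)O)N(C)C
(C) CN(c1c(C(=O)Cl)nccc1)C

A

[CX3](=O)[OX2H1] describes an sp2 carbon double-bonded to O and single-bonded to an -OH oxygen (a carboxylic acid).
(A) contains a carboxylic acid group (-C(=O)OH), which satisfies every atom and bond constraint.
(B) has an acyl chloride (-C(=O)Cl) but the carbonyl is bonded to Cl, not to an -OH oxygen.
(C) has an acyl chloride (-C(=O)Cl) but the carbonyl is bonded to Cl, not to an -OH oxygen.
So the answer is (A).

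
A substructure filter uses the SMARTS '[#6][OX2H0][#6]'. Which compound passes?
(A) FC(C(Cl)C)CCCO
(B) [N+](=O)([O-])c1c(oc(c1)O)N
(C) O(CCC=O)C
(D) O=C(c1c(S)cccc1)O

[#6][OX2H0][#6] describes an aliphatic oxygen bridging two carbons with no H on the oxygen (an ether).
(A) has a hydroxyl group (-OH) but the oxygen has H1, not H0 bridging two carbons.
(B) has a hydroxyl group (-OH) but the oxygen has H1, not H0 bridging two carbons.
(C) contains a methoxy ether (-OCH3), which satisfies every atom and bond constraint.
(D) has a carboxylic acid group (-C(=O)OH) but the -OH oxygen has H1; the =O is OX1, not OX2.
So the answer is (C).

C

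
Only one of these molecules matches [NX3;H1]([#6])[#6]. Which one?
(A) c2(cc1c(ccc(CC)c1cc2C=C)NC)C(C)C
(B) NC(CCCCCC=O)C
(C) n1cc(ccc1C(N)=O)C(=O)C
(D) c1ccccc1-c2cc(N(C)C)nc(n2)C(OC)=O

[NX3;H1]([#6])[#6] describes a trivalent nitrogen with one H, bonded to two carbons (a secondary amine).
(A) contains an N-methylamino group (-NHCH3), which satisfies every atom and bond constraint.
(B) has a primary amino group (-NH2) but the nitrogen has H2 and only one carbon neighbour.
(C) has a primary amide (-C(=O)NH2) but the -C(=O)NH2 nitrogen has H2, not H1.
(D) has a dimethylamino group (-N(CH3)2) but the nitrogen has H0, not H1.
So the answer is (A).

A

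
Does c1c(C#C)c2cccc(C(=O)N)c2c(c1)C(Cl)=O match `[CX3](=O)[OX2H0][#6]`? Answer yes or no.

No

The pattern [CX3](=O)[OX2H0][#6] describes a carbonyl carbon bonded to an oxygen that is itself bonded to carbon (no H on that O) — an ester.
The closest candidate here is a primary amide (-C(=O)NH2), but the carbonyl is bonded to N, not to an O-C linkage. No other fragment satisfies the full query, so there is no match.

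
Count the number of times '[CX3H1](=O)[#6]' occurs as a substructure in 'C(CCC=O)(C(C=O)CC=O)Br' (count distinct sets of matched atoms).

3

[CX3H1](=O)[#6] is the SMARTS for an aldehyde: an sp2 carbon with one H, double-bonded to O and single-bonded to carbon.
The molecule carries 3 separate instances of an aldehyde (-CHO) meeting every constraint; each maps to a distinct set of atoms, giving 3 matches.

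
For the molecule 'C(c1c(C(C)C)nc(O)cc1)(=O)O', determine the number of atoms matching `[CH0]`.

Check the 13 heavy atoms by environment: 1× n (aromatic, H0) → no; 3× c (aromatic, H0) → no; 2× c (aromatic, H1) → no; 1× C (H0) → match; 1× O (H0) → no; 2× O (H1) → no; 1× C (H1) → no; 2× C (H3) → no.
That gives 1 matching atom.

1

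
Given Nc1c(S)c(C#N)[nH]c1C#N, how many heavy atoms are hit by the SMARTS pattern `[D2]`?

3

The query [D2] means: atom with exactly two heavy-atom neighbours.
Check the 11 heavy atoms by environment: 1× n (aromatic, D2) → match; 4× c (aromatic, D3) → no; 1× S (D1) → no; 2× C (D2) → match; 3× N (D1) → no.
Summing the matching environments: 1 + 2 = 3 matching atoms.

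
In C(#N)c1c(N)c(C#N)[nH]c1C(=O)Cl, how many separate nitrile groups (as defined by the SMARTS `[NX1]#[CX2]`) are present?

2

[NX1]#[CX2] is the SMARTS for a nitrile: a nitrogen triple-bonded to a two-connected carbon.
The molecule carries 2 separate instances of a nitrile (-C#N) meeting every constraint; each maps to a distinct set of atoms, giving 2 matches.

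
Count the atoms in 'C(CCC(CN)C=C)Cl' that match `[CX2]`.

0

The query [CX2] means: C with X2: aliphatic carbon with exactly 2 total connections.
Check the 9 heavy atoms by environment: 5× C (X4) → no; 1× N (X3) → no; 1× Cl (X1) → no; 2× C (X3) → no.
No environment satisfies the query, so 0 matching atoms.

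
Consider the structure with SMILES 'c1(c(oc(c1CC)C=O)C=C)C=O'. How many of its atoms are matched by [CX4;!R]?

2

The query [CX4;!R] means: aliphatic carbon with four total connections, not in a ring.
Check the 13 heavy atoms by environment: 1× o (aromatic, X2, in 5-ring) → no; 4× c (aromatic, X3, in 5-ring) → no; 4× C (X3, acyclic) → no; 2× O (X1, acyclic) → no; 2× C (X4, acyclic) → match.
That gives 2 matching atoms.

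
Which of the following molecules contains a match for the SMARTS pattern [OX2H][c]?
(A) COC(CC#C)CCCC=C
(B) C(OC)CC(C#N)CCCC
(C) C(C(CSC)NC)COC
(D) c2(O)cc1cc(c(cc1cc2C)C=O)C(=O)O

D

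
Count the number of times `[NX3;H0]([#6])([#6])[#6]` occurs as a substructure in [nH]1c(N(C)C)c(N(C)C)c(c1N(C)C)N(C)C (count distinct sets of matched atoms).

4

[NX3;H0]([#6])([#6])[#6] is the SMARTS for a tertiary amine: a trivalent nitrogen with no H, bonded to three carbons.
The molecule carries 4 separate instances of a dimethylamino group (-N(CH3)2) meeting every constraint; each maps to a distinct set of atoms, giving 4 matches.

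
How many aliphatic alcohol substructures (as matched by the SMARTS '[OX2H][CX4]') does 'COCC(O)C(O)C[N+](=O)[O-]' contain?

2

[OX2H][CX4] is the SMARTS for an aliphatic alcohol: a hydroxyl oxygen bound to an sp3 (X4) carbon.
The molecule carries 2 separate instances of a hydroxyl group (-OH) meeting every constraint; each maps to a distinct set of atoms, giving 2 matches.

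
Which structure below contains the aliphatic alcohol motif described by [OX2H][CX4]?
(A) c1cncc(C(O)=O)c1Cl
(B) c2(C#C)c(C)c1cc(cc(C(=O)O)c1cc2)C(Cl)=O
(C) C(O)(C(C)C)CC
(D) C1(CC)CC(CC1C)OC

[OX2H][CX4] describes a hydroxyl oxygen bound to an sp3 (X4) carbon (an aliphatic alcohol).
(A) has a carboxylic acid group (-C(=O)OH) but the -OH is on a CX3 carbonyl carbon, not a CX4 carbon.
(B) has a carboxylic acid group (-C(=O)OH) but the -OH is on a CX3 carbonyl carbon, not a CX4 carbon.
(C) contains a hydroxyl group (-OH), which satisfies every atom and bond constraint.
(D) has a methoxy ether (-OCH3) but the oxygen has H0 (ether), not H1.
So the answer is (C).

C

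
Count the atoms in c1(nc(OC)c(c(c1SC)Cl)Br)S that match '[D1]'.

5

Check the 13 heavy atoms by environment: 1× n (aromatic, D2) → no; 5× c (aromatic, D3) → no; 1× S (D2) → no; 2× C (D1) → match; 1× O (D2) → no; 1× S (D1) → match; 1× Cl (D1) → match; 1× Br (D1) → match.
Summing the matching environments: 2 + 1 + 1 + 1 = 5 matching atoms.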